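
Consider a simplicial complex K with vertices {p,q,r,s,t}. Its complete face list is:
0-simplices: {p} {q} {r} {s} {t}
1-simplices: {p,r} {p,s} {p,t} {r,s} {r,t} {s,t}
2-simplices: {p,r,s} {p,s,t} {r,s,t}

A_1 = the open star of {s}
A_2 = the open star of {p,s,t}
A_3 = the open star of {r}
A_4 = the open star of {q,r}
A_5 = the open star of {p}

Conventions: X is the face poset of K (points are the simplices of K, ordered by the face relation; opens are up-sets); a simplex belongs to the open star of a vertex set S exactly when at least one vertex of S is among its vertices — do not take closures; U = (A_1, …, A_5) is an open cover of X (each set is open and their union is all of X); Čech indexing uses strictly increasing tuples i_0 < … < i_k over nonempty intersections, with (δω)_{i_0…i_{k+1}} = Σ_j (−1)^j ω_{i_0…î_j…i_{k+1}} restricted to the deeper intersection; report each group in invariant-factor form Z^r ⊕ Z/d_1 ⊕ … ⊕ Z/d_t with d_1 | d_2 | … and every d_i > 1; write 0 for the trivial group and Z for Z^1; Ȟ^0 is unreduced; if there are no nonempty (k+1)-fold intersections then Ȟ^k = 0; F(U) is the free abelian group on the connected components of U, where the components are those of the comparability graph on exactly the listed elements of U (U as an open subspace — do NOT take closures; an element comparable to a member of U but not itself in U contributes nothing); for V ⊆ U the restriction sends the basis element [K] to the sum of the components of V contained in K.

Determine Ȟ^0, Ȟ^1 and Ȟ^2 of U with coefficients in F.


nonempty overlaps:
  A1={{s},{p,s},{r,s},{s,t},{p,r,s},{p,s,t},{r,s,t}} A2={{p},{s},{t},{p,r},{p,s},{p,t},{r,s},{r,t},{s,t},{p,r,s},{p,s,t},{r,s,t}} A3={{r},{p,r},{r,s},{r,t},{p,r,s},{r,s,t}} A4={{q},{r},{p,r},{r,s},{r,t},{p,r,s},{r,s,t}} A5={{p},{p,r},{p,s},{p,t},{p,r,s},{p,s,t}}
  A12={{s},{p,s},{r,s},{s,t},{p,r,s},{p,s,t},{r,s,t}} A13={{r,s},{p,r,s},{r,s,t}} A14={{r,s},{p,r,s},{r,s,t}} A15={{p,s},{p,r,s},{p,s,t}} A23={{p,r},{r,s},{r,t},{p,r,s},{r,s,t}} A24={{p,r},{r,s},{r,t},{p,r,s},{r,s,t}} A25={{p},{p,r},{p,s},{p,t},{p,r,s},{p,s,t}} A34={{r},{p,r},{r,s},{r,t},{p,r,s},{r,s,t}} A35={{p,r},{p,r,s}} A45={{p,r},{p,r,s}}
  A123={{r,s},{p,r,s},{r,s,t}} A124={{r,s},{p,r,s},{r,s,t}} A125={{p,s},{p,r,s},{p,s,t}} A134={{r,s},{p,r,s},{r,s,t}} A135={{p,r,s}} A145={{p,r,s}} A234={{p,r},{r,s},{r,t},{p,r,s},{r,s,t}} A235={{p,r},{p,r,s}} A245={{p,r},{p,r,s}} A345={{p,r},{p,r,s}}
  A1234={{r,s},{p,r,s},{r,s,t}} A1235={{p,r,s}} A1245={{p,r,s}} A1345={{p,r,s}} A2345={{p,r},{p,r,s}}
  A12345={{p,r,s}}
components per intersection:
  A1: {{s},{p,s},{r,s},{s,t},{p,r,s},{p,s,t},{r,s,t}}
  A2: {{p},{s},{t},{p,r},{p,s},{p,t},{r,s},{r,t},{s,t},{p,r,s},{p,s,t},{r,s,t}}
  A3: {{r},{p,r},{r,s},{r,t},{p,r,s},{r,s,t}}
  A4: {{q}} {{r},{p,r},{r,s},{r,t},{p,r,s},{r,s,t}}
  A5: {{p},{p,r},{p,s},{p,t},{p,r,s},{p,s,t}}
  A12: {{s},{p,s},{r,s},{s,t},{p,r,s},{p,s,t},{r,s,t}}
  A13: {{r,s},{p,r,s},{r,s,t}}
  A14: {{r,s},{p,r,s},{r,s,t}}
  A15: {{p,s},{p,r,s},{p,s,t}}
  A23: {{p,r},{r,s},{r,t},{p,r,s},{r,s,t}}
  A24: {{p,r},{r,s},{r,t},{p,r,s},{r,s,t}}
  A25: {{p},{p,r},{p,s},{p,t},{p,r,s},{p,s,t}}
  A34: {{r},{p,r},{r,s},{r,t},{p,r,s},{r,s,t}}
  A35: {{p,r},{p,r,s}}
  A45: {{p,r},{p,r,s}}
  A123: {{r,s},{p,r,s},{r,s,t}}
  A124: {{r,s},{p,r,s},{r,s,t}}
  A125: {{p,s},{p,r,s},{p,s,t}}
  A134: {{r,s},{p,r,s},{r,s,t}}
  A135: {{p,r,s}}
  A145: {{p,r,s}}
  A234: {{p,r},{r,s},{r,t},{p,r,s},{r,s,t}}
  A235: {{p,r},{p,r,s}}
  A245: {{p,r},{p,r,s}}
  A345: {{p,r},{p,r,s}}
  A1234: {{r,s},{p,r,s},{r,s,t}}
  A1235: {{p,r,s}}
  A1245: {{p,r,s}}
  A1345: {{p,r,s}}
  A2345: {{p,r},{p,r,s}}
  A12345: {{p,r,s}}
C dims 6,10,10,5; δ0: rk 4, SNF 1^4; δ1: rk 6, SNF 1^6; δ2: rk 4, SNF 1^4
degree 0: 6−4−0 = 2 → Ȟ^0 ≅ Z^2
degree 1: 10−6−4 = 0 → Ȟ^1 ≅ 0
degree 2: 10−4−6 = 0 → Ȟ^2 ≅ 0

Ȟ^0(U;F) ≅ Z^2, Ȟ^1(U;F) ≅ 0, Ȟ^2(U;F) ≅ 0


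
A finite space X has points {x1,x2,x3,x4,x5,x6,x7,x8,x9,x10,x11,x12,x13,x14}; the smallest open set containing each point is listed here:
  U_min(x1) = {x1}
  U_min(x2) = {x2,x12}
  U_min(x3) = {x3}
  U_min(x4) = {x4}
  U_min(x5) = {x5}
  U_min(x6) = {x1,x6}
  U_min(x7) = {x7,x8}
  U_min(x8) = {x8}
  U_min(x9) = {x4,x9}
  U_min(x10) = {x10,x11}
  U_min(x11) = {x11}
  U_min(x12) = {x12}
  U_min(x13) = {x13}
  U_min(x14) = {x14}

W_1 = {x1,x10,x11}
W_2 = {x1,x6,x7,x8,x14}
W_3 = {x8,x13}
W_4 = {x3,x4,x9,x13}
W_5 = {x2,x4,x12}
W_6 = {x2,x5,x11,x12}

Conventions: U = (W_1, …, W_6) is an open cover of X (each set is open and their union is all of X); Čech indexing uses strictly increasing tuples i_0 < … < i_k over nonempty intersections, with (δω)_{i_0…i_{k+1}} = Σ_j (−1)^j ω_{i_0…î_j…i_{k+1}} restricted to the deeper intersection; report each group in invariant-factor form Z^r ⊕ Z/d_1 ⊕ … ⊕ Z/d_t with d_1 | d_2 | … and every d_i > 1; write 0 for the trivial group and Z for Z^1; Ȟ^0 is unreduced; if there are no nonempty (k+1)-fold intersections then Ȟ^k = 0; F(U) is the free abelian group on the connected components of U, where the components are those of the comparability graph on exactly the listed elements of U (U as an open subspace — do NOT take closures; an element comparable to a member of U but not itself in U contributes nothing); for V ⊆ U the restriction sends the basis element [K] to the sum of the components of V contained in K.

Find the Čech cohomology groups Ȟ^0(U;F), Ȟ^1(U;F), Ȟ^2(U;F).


nonempty intersections:
  W12={x1} W16={x11} W23={x8} W34={x13} W45={x4} W56={x2,x12}
components per intersection:
  W1: {x1} {x10,x11}
  W2: {x1,x6} {x7,x8} {x14}
  W3: {x8} {x13}
  W4: {x3} {x4,x9} {x13}
  W5: {x2,x12} {x4}
  W6: {x2,x12} {x5} {x11}
  W12: {x1}
  W16: {x11}
  W23: {x8}
  W34: {x13}
  W45: {x4}
  W56: {x2,x12}
C dims 15,6; δ0: rk 6, SNF 1^6
Ȟ^0: (15−6)−0=9 ⇒ Z^9
Ȟ^1: (6−0)−6=0 ⇒ 0
Ȟ^2: (0−0)−0=0 ⇒ 0

Ȟ^0 = Z^9, Ȟ^1 = 0, Ȟ^2 = 0


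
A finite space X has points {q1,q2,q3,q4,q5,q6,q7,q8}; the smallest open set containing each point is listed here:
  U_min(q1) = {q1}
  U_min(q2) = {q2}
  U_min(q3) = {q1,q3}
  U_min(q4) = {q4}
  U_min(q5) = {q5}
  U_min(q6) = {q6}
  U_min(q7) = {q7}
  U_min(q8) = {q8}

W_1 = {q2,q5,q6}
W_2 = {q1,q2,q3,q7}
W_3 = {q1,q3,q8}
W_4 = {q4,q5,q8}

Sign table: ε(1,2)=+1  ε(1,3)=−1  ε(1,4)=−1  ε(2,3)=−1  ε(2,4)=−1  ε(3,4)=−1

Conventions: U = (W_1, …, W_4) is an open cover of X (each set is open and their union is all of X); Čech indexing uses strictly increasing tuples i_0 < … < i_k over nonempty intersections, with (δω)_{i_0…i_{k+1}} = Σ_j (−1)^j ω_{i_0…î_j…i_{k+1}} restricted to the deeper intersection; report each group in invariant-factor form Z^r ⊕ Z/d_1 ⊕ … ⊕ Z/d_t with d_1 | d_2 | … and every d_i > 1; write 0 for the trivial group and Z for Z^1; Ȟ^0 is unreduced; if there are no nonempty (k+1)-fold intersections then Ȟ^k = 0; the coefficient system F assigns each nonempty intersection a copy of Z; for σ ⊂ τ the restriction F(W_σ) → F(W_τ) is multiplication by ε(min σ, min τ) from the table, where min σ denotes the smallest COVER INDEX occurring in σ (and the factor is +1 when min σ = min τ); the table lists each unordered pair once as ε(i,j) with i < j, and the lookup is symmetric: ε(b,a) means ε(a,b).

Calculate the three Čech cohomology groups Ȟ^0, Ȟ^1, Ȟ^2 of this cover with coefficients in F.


nonempty overlaps:
  W12={q2} W14={q5} W23={q1,q3} W34={q8}
C dims 4,4; δ0: rk 4, SNF 1^3·2
degree 0: 4−4−0 = 0 → Ȟ^0 ≅ 0
degree 1: 4−0−4 = 0 plus torsion [2] → Ȟ^1 ≅ Z/2
degree 2: 0−0−0 = 0 → Ȟ^2 ≅ 0

Ȟ^0 = 0,  Ȟ^1 = Z/2,  Ȟ^2 = 0


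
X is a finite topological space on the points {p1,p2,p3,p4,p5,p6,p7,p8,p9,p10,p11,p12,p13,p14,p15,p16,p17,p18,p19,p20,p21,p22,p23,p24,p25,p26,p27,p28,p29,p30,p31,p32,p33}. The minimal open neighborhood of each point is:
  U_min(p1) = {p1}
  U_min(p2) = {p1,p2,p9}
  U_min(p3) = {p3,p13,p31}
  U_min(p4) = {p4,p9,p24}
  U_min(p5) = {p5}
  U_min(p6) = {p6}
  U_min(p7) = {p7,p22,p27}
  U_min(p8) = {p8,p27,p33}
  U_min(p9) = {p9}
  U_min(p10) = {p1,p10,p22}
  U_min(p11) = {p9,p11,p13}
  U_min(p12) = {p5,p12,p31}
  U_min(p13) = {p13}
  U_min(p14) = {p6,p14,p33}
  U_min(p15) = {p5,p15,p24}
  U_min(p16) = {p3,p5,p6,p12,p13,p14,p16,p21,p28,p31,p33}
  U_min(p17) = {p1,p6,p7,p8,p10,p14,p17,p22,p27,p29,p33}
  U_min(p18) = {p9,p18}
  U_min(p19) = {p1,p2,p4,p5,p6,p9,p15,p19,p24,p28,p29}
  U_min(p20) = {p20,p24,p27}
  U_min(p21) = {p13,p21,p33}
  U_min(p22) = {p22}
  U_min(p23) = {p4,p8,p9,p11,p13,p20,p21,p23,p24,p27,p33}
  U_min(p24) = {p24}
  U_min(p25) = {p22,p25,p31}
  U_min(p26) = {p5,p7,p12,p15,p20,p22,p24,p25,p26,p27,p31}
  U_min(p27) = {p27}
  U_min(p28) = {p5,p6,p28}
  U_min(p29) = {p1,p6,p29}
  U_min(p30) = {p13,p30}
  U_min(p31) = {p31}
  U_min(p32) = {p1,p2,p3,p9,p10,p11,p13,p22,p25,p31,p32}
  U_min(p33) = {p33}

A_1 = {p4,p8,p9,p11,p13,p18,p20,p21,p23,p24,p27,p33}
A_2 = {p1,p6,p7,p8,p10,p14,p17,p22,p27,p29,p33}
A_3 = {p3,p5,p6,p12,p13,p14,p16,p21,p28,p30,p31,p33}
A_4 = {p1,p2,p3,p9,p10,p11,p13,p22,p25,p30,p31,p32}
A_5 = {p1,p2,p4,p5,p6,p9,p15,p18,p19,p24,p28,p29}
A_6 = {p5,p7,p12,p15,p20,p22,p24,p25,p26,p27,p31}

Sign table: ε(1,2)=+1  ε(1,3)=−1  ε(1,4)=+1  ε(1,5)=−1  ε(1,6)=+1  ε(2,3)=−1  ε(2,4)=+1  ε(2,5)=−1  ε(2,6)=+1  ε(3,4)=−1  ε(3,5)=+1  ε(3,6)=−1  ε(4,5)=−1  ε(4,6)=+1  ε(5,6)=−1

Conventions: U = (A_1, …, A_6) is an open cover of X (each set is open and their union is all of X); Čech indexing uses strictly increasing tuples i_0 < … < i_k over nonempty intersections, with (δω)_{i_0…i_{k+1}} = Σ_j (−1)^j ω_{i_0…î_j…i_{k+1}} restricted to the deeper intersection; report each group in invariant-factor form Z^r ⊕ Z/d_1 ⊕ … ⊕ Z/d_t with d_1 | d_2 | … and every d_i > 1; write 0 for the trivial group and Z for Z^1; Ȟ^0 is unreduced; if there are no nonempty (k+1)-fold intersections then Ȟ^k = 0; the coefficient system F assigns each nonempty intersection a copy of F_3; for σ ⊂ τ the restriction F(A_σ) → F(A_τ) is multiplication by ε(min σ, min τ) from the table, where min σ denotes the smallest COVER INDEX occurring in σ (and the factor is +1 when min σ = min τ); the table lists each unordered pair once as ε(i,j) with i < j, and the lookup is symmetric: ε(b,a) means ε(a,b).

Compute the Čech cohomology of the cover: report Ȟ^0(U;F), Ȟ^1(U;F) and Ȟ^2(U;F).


nonempty intersections:
  A12={p8,p27,p33} A13={p13,p21,p33} A14={p9,p11,p13} A15={p4,p9,p18,p24} A16={p20,p24,p27} A23={p6,p14,p33} A24={p1,p10,p22} A25={p1,p6,p29} A26={p7,p22,p27} A34={p3,p13,p30,p31} A35={p5,p6,p28} A36={p5,p12,p31} A45={p1,p2,p9} A46={p22,p25,p31} A56={p5,p15,p24}
  A123={p33} A126={p27} A134={p13} A145={p9} A156={p24} A235={p6} A245={p1} A246={p22} A346={p31} A356={p5}
C dims 6,15,10; δ0: rk_F3 5; δ1: rk_F3 10
Ȟ^0: (6−5)−0=1 ⇒ Z/3
Ȟ^1: (15−10)−5=0 ⇒ 0
Ȟ^2: (10−0)−10=0 ⇒ 0

Ȟ^0(U;F) ≅ Z/3, Ȟ^1(U;F) ≅ 0, Ȟ^2(U;F) ≅ 0


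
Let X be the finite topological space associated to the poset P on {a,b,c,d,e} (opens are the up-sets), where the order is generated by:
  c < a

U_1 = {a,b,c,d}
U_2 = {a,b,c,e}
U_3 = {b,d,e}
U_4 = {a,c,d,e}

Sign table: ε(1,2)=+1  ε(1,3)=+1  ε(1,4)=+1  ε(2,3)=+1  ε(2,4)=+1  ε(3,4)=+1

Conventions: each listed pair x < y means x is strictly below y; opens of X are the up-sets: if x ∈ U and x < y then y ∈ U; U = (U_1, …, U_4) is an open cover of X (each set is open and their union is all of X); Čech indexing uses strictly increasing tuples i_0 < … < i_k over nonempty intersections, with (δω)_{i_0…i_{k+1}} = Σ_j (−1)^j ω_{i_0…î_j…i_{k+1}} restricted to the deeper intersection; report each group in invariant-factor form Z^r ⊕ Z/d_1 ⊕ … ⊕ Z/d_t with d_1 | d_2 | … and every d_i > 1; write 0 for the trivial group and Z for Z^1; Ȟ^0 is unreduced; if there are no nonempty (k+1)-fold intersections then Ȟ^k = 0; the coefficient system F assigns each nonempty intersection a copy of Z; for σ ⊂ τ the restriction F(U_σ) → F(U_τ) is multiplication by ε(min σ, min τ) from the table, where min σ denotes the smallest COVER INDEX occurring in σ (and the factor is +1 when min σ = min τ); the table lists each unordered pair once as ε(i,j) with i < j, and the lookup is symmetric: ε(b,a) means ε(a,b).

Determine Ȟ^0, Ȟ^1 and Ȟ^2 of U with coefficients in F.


nonempty overlaps:
  U12={a,b,c} U13={b,d} U14={a,c,d} U23={b,e} U24={a,c,e} U34={d,e}
  U123={b} U124={a,c} U134={d} U234={e}
C dims 4,6,4; δ0: rk 3, SNF 1^3; δ1: rk 3, SNF 1^3
degree 0: 4−3−0 = 1 → Ȟ^0 ≅ Z
degree 1: 6−3−3 = 0 → Ȟ^1 ≅ 0
degree 2: 4−0−3 = 1 → Ȟ^2 ≅ Z

Ȟ^0 = Z, Ȟ^1 = 0 and Ȟ^2 = Z


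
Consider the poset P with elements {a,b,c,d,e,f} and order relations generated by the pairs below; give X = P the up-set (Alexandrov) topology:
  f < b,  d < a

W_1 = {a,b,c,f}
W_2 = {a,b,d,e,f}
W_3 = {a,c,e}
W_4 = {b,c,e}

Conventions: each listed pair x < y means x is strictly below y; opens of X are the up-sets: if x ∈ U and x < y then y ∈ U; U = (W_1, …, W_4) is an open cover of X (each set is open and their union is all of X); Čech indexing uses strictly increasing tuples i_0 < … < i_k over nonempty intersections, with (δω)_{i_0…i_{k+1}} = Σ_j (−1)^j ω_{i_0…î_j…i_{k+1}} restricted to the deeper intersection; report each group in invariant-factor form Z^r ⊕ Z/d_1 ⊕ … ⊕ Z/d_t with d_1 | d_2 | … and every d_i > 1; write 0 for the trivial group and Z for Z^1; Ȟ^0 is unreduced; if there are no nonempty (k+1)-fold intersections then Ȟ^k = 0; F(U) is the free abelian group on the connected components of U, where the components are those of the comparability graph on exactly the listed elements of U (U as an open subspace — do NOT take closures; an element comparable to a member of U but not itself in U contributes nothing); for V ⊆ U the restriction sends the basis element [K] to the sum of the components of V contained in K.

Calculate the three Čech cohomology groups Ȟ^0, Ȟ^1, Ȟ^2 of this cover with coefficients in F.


Ȟ^0 ≅ Z^4,  Ȟ^1 ≅ 0,  Ȟ^2 ≅ 0

nonempty intersections:
  W12={a,b,f} W13={a,c} W14={b,c} W23={a,e} W24={b,e} W34={c,e}
  W123={a} W124={b} W134={c} W234={e}
components per intersection:
  W1: {a} {b,f} {c}
  W2: {a,d} {b,f} {e}
  W3: {a} {c} {e}
  W4: {b} {c} {e}
  W12: {a} {b,f}
  W13: {a} {c}
  W14: {b} {c}
  W23: {a} {e}
  W24: {b} {e}
  W34: {c} {e}
  W123: {a}
  W124: {b}
  W134: {c}
  W234: {e}
C dims 12,12,4; δ0: rk 8, SNF 1^8; δ1: rk 4, SNF 1^4
Ȟ^0: (12−8)−0=4 ⇒ Z^4
Ȟ^1: (12−4)−8=0 ⇒ 0
Ȟ^2: (4−0)−4=0 ⇒ 0


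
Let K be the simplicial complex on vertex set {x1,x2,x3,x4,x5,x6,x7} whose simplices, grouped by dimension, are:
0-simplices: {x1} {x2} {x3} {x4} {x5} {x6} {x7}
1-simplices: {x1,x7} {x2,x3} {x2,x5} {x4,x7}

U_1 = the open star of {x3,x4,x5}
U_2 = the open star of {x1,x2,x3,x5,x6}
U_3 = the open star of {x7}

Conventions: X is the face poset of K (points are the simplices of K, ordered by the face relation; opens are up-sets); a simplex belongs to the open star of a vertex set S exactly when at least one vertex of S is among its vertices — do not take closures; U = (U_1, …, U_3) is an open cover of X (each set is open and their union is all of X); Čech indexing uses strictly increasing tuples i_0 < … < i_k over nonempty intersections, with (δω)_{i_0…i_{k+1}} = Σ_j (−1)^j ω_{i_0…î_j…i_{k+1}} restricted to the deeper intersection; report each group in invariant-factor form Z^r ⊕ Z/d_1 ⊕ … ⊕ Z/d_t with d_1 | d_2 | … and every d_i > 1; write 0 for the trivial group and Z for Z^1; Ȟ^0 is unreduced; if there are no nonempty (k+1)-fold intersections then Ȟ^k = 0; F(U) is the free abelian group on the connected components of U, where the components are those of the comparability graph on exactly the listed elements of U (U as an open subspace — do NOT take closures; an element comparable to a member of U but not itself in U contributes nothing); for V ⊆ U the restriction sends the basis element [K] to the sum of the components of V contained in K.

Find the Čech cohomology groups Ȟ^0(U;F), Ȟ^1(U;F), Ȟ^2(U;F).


nonempty overlaps:
  U1={{x3},{x4},{x5},{x2,x3},{x2,x5},{x4,x7}} U2={{x1},{x2},{x3},{x5},{x6},{x1,x7},{x2,x3},{x2,x5}} U3={{x7},{x1,x7},{x4,x7}}
  U12={{x3},{x5},{x2,x3},{x2,x5}} U13={{x4,x7}} U23={{x1,x7}}
components per intersection:
  U1: {{x3},{x2,x3}} {{x4},{x4,x7}} {{x5},{x2,x5}}
  U2: {{x1},{x1,x7}} {{x2},{x3},{x5},{x2,x3},{x2,x5}} {{x6}}
  U3: {{x7},{x1,x7},{x4,x7}}
  U12: {{x3},{x2,x3}} {{x5},{x2,x5}}
  U13: {{x4,x7}}
  U23: {{x1,x7}}
C dims 7,4; δ0: rk 4, SNF 1^4
degree 0: 7−4−0 = 3 → Ȟ^0 ≅ Z^3
degree 1: 4−0−4 = 0 → Ȟ^1 ≅ 0
degree 2: 0−0−0 = 0 → Ȟ^2 ≅ 0

Ȟ^0 ≅ Z^3, Ȟ^1 ≅ 0 and Ȟ^2 ≅ 0


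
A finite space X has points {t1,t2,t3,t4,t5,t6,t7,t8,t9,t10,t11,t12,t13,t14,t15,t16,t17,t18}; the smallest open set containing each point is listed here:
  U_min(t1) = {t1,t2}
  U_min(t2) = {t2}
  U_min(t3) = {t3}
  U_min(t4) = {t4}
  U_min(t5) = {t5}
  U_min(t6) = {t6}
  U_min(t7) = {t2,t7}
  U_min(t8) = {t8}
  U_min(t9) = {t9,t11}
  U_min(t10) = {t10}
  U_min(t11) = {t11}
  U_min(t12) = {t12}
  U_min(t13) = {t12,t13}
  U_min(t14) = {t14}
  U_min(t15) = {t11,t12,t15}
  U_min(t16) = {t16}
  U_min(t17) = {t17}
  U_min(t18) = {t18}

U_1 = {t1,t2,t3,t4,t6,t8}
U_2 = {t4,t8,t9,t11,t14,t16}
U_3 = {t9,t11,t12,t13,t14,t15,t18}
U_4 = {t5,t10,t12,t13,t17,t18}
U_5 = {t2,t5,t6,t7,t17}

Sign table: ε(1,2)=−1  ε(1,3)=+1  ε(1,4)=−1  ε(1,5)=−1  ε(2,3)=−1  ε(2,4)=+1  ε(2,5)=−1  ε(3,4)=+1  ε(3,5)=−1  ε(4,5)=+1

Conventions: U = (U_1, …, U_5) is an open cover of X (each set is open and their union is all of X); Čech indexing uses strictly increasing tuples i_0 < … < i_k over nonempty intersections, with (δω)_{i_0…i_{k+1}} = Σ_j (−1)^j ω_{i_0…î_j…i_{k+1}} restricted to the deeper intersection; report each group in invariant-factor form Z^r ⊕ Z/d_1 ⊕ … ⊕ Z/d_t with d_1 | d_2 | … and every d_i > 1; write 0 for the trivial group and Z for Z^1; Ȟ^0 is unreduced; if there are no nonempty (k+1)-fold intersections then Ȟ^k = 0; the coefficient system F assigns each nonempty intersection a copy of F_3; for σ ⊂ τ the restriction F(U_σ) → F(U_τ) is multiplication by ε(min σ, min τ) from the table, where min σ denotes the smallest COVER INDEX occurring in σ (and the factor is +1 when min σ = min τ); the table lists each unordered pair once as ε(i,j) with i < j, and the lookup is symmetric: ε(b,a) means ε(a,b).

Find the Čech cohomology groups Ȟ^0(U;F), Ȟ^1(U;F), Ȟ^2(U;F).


Ȟ^0 = 0,  Ȟ^1 = 0,  Ȟ^2 = 0

intersection data:
  U12={t4,t8} U15={t2,t6} U23={t9,t11,t14} U34={t12,t13,t18} U45={t5,t17}
C dims 5,5; δ0: rk_F3 5
Ȟ^0 = (5 − 5) − 0 = 0, so Ȟ^0 ≅ 0
Ȟ^1 = (5 − 0) − 5 = 0, so Ȟ^1 ≅ 0
Ȟ^2 = (0 − 0) − 0 = 0, so Ȟ^2 ≅ 0


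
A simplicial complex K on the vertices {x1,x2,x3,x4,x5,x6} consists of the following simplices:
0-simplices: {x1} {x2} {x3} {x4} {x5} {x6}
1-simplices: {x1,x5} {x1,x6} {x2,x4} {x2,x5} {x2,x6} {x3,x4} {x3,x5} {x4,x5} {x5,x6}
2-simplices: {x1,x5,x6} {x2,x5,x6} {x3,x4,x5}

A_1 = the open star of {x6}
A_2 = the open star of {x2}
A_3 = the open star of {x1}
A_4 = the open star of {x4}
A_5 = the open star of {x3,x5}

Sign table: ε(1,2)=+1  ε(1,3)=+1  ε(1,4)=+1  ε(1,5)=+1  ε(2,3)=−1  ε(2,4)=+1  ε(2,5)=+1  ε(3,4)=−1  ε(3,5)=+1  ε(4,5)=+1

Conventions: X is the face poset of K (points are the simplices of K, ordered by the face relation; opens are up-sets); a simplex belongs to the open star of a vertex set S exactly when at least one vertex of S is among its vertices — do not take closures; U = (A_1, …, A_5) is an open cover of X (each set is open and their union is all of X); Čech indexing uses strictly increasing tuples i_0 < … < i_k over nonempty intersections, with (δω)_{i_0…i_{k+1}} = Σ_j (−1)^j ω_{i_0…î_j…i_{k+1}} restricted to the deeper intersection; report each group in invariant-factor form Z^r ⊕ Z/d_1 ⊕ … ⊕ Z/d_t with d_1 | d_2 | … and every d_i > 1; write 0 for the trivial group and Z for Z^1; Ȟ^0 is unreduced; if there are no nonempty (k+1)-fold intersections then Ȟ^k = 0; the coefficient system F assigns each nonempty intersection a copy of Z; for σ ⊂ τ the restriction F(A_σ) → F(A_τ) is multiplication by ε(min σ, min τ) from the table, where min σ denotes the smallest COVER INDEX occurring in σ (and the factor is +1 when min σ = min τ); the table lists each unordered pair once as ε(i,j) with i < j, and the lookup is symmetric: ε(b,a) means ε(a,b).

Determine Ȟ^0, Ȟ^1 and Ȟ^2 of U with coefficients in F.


Ȟ^0(U;F) ≅ Z; Ȟ^1(U;F) ≅ Z; Ȟ^2(U;F) ≅ 0

nonempty intersections:
  A1={{x6},{x1,x6},{x2,x6},{x5,x6},{x1,x5,x6},{x2,x5,x6}} A2={{x2},{x2,x4},{x2,x5},{x2,x6},{x2,x5,x6}} A3={{x1},{x1,x5},{x1,x6},{x1,x5,x6}} A4={{x4},{x2,x4},{x3,x4},{x4,x5},{x3,x4,x5}} A5={{x3},{x5},{x1,x5},{x2,x5},{x3,x4},{x3,x5},{x4,x5},{x5,x6},{x1,x5,x6},{x2,x5,x6},{x3,x4,x5}}
  A12={{x2,x6},{x2,x5,x6}} A13={{x1,x6},{x1,x5,x6}} A15={{x5,x6},{x1,x5,x6},{x2,x5,x6}} A24={{x2,x4}} A25={{x2,x5},{x2,x5,x6}} A35={{x1,x5},{x1,x5,x6}} A45={{x3,x4},{x4,x5},{x3,x4,x5}}
  A125={{x2,x5,x6}} A135={{x1,x5,x6}}
C dims 5,7,2; δ0: rk 4, SNF 1^4; δ1: rk 2, SNF 1^2
Ȟ^0: (5−4)−0=1 ⇒ Z
Ȟ^1: (7−2)−4=1 ⇒ Z
Ȟ^2: (2−0)−2=0 ⇒ 0


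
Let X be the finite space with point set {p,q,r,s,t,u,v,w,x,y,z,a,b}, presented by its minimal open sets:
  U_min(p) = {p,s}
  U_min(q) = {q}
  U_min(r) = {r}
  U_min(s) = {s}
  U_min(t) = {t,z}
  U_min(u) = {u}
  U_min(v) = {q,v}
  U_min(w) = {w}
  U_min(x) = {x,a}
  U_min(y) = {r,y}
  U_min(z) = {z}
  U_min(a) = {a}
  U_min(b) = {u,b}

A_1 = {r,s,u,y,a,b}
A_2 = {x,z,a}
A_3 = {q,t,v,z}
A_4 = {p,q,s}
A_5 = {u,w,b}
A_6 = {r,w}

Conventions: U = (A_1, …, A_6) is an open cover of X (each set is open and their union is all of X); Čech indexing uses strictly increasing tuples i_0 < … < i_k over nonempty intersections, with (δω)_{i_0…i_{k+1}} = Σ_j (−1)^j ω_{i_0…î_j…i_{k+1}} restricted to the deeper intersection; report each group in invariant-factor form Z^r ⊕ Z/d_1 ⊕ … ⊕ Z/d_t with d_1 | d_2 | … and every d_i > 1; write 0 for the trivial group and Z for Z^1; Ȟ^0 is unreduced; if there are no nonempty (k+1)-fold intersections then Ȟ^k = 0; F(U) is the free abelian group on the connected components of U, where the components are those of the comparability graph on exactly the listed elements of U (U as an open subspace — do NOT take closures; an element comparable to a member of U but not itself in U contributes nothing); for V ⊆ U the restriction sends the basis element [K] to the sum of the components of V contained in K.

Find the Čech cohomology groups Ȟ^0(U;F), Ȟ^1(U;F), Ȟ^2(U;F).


Ȟ^0 ≅ Z^7, Ȟ^1 ≅ 0 and Ȟ^2 ≅ 0

intersection data:
  A12={a} A14={s} A15={u,b} A16={r} A23={z} A34={q} A56={w}
components per intersection:
  A1: {r,y} {s} {u,b} {a}
  A2: {x,a} {z}
  A3: {q,v} {t,z}
  A4: {p,s} {q}
  A5: {u,b} {w}
  A6: {r} {w}
  A12: {a}
  A14: {s}
  A15: {u,b}
  A16: {r}
  A23: {z}
  A34: {q}
  A56: {w}
C dims 14,7; δ0: rk 7, SNF 1^7
Ȟ^0 = (14 − 7) − 0 = 7, so Ȟ^0 ≅ Z^7
Ȟ^1 = (7 − 0) − 7 = 0, so Ȟ^1 ≅ 0
Ȟ^2 = (0 − 0) − 0 = 0, so Ȟ^2 ≅ 0


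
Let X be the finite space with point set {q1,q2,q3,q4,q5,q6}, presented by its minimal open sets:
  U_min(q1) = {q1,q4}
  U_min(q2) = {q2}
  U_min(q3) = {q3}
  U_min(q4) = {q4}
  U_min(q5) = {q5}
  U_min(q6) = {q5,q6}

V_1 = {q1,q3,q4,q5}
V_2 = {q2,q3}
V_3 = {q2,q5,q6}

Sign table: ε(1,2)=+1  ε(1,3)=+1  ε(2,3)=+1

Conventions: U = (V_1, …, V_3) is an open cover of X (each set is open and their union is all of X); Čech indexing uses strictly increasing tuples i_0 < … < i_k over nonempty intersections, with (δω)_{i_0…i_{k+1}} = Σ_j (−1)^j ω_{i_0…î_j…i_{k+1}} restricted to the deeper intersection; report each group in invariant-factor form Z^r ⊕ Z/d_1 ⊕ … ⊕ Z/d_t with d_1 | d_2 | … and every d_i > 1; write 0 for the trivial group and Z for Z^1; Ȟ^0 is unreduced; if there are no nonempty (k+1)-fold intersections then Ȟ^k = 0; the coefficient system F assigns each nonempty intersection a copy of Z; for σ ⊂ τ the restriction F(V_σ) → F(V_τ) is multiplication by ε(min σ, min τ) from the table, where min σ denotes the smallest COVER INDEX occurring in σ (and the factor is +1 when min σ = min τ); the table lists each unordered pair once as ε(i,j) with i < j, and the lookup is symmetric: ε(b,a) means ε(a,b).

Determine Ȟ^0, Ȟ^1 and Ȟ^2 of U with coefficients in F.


Ȟ^0 ≅ Z; Ȟ^1 ≅ Z; Ȟ^2 ≅ 0

nonempty intersections:
  V12={q3} V13={q5} V23={q2}
C dims 3,3; δ0: rk 2, SNF 1^2
Ȟ^0: (3−2)−0=1 ⇒ Z
Ȟ^1: (3−0)−2=1 ⇒ Z
Ȟ^2: (0−0)−0=0 ⇒ 0


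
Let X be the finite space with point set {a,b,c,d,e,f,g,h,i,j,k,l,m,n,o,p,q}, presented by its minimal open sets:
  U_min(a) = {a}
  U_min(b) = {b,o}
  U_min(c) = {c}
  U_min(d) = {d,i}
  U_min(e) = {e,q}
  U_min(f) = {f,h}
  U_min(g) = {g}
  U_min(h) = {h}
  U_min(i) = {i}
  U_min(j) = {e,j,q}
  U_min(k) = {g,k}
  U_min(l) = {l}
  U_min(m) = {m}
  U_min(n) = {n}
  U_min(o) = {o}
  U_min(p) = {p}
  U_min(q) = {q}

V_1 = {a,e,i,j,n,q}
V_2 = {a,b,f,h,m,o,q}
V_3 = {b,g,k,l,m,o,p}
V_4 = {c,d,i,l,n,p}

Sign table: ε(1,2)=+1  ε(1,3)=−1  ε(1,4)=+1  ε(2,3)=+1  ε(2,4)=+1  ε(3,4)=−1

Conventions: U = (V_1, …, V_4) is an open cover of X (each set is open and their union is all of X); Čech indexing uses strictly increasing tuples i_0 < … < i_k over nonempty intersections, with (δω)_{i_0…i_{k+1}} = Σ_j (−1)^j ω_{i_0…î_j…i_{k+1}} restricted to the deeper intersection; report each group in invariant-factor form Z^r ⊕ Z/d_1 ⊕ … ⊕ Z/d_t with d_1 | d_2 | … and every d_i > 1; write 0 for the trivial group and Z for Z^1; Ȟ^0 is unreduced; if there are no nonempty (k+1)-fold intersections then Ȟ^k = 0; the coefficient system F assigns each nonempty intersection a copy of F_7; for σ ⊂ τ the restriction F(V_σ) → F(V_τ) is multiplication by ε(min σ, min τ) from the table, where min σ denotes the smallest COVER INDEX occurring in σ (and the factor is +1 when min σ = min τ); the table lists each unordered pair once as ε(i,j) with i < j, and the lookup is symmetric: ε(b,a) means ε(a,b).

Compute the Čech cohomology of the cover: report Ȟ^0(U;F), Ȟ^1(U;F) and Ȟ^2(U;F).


cover nerve:
  V12={a,q} V14={i,n} V23={b,m,o} V34={l,p}
C dims 4,4; δ0: rk_F7 4
Ȟ^0: (4−4)−0=0 ⇒ 0
Ȟ^1: (4−0)−4=0 ⇒ 0
Ȟ^2: (0−0)−0=0 ⇒ 0

Ȟ^0 ≅ 0,  Ȟ^1 ≅ 0,  Ȟ^2 ≅ 0


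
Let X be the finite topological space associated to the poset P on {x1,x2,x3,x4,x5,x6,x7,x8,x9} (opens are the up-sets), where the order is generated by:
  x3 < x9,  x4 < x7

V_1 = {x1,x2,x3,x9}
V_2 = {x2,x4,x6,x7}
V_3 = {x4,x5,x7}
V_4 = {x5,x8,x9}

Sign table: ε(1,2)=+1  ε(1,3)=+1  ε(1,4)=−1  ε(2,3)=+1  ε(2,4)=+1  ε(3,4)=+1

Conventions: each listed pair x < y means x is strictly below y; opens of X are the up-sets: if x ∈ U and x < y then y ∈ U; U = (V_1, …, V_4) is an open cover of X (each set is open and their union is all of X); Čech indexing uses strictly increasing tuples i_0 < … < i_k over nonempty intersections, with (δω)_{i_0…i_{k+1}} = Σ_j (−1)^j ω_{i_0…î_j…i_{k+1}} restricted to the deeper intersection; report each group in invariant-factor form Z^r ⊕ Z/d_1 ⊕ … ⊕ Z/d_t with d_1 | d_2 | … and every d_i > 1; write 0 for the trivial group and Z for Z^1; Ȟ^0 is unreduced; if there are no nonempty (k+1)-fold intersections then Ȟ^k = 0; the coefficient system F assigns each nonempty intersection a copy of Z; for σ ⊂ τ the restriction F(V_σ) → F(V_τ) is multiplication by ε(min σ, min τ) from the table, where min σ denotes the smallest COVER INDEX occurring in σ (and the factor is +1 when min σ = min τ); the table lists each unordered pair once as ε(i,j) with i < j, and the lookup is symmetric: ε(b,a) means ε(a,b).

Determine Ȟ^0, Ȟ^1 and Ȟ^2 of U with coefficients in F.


nonempty overlaps:
  V12={x2} V14={x9} V23={x4,x7} V34={x5}
C dims 4,4; δ0: rk 4, SNF 1^3·2
degree 0: 4−4−0 = 0 → Ȟ^0 ≅ 0
degree 1: 4−0−4 = 0 plus torsion [2] → Ȟ^1 ≅ Z/2
degree 2: 0−0−0 = 0 → Ȟ^2 ≅ 0

Ȟ^0(U;F) ≅ 0, Ȟ^1(U;F) ≅ Z/2, Ȟ^2(U;F) ≅ 0


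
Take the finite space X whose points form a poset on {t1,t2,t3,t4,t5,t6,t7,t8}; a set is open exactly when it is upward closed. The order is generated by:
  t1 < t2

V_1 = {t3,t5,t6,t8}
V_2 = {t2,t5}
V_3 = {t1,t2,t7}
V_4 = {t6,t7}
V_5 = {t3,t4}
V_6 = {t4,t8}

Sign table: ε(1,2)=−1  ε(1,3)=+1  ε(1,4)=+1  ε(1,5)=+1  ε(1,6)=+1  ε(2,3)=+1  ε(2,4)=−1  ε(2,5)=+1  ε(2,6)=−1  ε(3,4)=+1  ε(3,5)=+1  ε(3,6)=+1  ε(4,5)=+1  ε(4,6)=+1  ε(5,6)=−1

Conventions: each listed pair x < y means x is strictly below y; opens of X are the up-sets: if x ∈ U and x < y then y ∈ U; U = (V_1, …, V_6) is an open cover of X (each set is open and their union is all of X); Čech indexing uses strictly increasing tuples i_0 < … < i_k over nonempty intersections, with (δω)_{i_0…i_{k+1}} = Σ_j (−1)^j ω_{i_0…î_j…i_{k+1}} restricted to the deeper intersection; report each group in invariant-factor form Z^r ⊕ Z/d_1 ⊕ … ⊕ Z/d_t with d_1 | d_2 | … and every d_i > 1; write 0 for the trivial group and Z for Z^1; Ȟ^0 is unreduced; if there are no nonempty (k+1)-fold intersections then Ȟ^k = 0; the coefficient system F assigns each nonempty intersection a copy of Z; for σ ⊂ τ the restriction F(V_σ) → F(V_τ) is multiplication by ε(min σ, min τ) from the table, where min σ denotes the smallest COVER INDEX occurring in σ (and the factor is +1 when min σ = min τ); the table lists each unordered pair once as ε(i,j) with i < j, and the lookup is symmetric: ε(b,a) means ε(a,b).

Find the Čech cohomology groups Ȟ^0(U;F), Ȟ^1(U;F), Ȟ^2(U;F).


nerve simplices:
  V12={t5} V14={t6} V15={t3} V16={t8} V23={t2} V34={t7} V56={t4}
C dims 6,7; δ0: rk 6, SNF 1^5·2
degree 0: 6−6−0 = 0 → Ȟ^0 ≅ 0
degree 1: 7−0−6 = 1 plus torsion [2] → Ȟ^1 ≅ Z ⊕ Z/2
degree 2: 0−0−0 = 0 → Ȟ^2 ≅ 0

Ȟ^0(U;F) ≅ 0, Ȟ^1(U;F) ≅ Z ⊕ Z/2 and Ȟ^2(U;F) ≅ 0


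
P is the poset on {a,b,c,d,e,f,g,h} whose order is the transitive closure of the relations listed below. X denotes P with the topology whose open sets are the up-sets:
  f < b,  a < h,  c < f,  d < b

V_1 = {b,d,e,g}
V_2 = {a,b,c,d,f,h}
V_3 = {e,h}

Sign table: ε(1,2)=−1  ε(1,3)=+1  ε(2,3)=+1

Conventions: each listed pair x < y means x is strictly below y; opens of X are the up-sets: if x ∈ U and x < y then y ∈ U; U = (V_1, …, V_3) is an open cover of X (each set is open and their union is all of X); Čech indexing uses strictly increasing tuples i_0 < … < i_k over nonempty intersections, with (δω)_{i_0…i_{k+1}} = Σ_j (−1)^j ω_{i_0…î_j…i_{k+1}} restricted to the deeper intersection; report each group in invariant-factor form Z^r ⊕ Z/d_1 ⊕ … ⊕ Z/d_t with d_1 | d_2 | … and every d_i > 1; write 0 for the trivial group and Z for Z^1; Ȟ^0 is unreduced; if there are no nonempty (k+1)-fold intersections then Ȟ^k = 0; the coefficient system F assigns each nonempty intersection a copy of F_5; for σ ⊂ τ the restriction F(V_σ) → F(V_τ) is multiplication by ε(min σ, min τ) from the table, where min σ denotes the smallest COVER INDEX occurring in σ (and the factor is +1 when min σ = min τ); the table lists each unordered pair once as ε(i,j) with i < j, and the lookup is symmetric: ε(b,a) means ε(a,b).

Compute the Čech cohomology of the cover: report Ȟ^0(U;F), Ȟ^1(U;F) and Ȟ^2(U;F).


Ȟ^0 = 0, Ȟ^1 = 0, Ȟ^2 = 0

intersection data:
  V12={b,d} V13={e} V23={h}
C dims 3,3; δ0: rk_F5 3
Ȟ^0 = (3 − 3) − 0 = 0, so Ȟ^0 ≅ 0
Ȟ^1 = (3 − 0) − 3 = 0, so Ȟ^1 ≅ 0
Ȟ^2 = (0 − 0) − 0 = 0, so Ȟ^2 ≅ 0


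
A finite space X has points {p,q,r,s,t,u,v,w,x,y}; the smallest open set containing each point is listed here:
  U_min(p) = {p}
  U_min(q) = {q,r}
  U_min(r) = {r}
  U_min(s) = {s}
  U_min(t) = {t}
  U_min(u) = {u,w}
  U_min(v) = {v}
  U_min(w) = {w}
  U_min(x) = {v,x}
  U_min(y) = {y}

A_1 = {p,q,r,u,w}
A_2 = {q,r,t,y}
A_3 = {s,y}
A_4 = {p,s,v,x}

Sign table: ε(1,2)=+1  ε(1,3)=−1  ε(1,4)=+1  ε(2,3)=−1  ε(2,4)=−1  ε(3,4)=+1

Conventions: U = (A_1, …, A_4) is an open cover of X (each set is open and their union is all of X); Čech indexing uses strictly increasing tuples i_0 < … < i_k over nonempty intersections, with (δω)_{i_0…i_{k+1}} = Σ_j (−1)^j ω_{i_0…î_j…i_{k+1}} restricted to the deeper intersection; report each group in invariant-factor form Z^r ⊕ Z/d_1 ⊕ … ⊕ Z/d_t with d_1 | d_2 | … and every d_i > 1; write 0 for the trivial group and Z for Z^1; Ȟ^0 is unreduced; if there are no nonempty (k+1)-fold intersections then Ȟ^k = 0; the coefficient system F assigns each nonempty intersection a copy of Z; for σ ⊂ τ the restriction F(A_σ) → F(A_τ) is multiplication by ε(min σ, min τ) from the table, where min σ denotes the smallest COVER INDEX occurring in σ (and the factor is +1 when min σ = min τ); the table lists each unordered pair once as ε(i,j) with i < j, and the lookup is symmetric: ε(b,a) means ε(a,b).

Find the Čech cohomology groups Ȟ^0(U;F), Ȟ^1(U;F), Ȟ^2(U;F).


Ȟ^0 ≅ 0,  Ȟ^1 ≅ Z/2,  Ȟ^2 ≅ 0

nonempty intersections:
  A12={q,r} A14={p} A23={y} A34={s}
C dims 4,4; δ0: rk 4, SNF 1^3·2
Ȟ^0: (4−4)−0=0 ⇒ 0
Ȟ^1: (4−0)−4=0 plus torsion [2] ⇒ Z/2
Ȟ^2: (0−0)−0=0 ⇒ 0


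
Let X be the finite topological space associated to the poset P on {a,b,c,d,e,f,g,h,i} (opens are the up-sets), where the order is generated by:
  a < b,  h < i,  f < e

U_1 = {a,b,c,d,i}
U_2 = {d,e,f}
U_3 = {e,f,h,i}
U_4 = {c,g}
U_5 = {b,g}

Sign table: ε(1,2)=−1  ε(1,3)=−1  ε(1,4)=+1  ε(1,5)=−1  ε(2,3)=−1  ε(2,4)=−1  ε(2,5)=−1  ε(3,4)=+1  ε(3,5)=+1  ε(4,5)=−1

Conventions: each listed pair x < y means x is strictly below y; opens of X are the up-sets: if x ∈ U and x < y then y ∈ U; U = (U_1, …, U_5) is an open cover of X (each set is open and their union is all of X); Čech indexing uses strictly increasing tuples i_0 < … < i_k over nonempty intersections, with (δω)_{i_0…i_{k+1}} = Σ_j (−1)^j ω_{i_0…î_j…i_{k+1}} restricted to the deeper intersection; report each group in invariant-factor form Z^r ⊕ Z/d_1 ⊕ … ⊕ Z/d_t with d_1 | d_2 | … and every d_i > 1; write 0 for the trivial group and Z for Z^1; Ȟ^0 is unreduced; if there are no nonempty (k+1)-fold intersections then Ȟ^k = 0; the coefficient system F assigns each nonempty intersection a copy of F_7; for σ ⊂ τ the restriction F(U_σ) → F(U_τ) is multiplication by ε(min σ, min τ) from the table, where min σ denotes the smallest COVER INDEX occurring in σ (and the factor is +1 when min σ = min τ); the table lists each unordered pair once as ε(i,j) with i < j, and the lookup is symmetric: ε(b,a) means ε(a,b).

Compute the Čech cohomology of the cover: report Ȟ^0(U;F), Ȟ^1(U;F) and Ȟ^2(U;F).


Ȟ^0 = 0,  Ȟ^1 = Z/7,  Ȟ^2 = 0

nonempty intersections:
  U12={d} U13={i} U14={c} U15={b} U23={e,f} U45={g}
C dims 5,6; δ0: rk_F7 5
Ȟ^0: (5−5)−0=0 ⇒ 0
Ȟ^1: (6−0)−5=1 ⇒ Z/7
Ȟ^2: (0−0)−0=0 ⇒ 0


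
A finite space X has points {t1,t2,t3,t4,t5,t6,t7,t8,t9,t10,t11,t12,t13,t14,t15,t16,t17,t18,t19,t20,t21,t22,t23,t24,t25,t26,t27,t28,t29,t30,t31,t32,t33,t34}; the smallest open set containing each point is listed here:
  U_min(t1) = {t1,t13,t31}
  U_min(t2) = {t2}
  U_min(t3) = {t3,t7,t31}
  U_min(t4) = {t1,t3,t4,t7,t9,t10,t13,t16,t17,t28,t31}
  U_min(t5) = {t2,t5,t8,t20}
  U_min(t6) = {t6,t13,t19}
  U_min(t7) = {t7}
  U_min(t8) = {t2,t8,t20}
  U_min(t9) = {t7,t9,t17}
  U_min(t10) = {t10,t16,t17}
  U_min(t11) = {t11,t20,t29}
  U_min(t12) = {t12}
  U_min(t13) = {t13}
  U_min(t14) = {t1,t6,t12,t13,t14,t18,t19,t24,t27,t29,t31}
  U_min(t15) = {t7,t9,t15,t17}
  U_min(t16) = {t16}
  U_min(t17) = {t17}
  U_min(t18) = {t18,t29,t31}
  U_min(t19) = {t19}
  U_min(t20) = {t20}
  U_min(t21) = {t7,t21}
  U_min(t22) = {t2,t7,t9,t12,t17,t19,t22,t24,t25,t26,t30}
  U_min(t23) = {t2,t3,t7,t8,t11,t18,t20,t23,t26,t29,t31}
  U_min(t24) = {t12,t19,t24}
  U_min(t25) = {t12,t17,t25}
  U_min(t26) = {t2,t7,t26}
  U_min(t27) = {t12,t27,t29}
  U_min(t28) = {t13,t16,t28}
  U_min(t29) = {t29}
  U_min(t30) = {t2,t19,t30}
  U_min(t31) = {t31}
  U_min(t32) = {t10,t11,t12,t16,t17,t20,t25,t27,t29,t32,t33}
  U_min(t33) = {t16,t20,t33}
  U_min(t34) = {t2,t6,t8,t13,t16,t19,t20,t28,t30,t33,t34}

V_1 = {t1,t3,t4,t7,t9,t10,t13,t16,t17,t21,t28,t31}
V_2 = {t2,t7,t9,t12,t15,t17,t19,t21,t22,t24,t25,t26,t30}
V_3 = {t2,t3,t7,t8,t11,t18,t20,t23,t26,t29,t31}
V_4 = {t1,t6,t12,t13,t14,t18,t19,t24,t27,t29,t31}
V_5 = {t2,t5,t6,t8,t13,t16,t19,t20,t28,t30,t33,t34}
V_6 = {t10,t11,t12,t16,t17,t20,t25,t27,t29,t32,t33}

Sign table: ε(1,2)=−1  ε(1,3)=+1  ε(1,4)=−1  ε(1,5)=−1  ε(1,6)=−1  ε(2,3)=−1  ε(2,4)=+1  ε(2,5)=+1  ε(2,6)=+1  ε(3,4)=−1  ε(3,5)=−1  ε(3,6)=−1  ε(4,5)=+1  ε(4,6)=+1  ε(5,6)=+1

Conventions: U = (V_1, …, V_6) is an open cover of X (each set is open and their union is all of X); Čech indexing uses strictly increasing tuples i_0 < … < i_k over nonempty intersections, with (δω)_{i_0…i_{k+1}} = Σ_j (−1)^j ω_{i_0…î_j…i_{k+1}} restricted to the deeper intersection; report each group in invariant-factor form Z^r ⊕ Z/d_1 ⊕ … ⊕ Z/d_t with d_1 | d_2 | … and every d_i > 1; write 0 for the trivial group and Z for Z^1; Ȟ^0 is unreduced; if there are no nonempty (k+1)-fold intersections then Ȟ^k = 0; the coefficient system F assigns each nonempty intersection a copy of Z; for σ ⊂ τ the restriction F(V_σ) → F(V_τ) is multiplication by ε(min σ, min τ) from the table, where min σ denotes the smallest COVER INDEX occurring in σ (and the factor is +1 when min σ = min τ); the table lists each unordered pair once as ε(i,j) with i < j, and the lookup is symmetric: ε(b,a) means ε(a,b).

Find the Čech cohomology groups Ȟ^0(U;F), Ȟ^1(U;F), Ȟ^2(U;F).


Ȟ^0 = Z, Ȟ^1 = 0 and Ȟ^2 = Z/2

intersection data:
  V12={t7,t9,t17,t21} V13={t3,t7,t31} V14={t1,t13,t31} V15={t13,t16,t28} V16={t10,t16,t17} V23={t2,t7,t26} V24={t12,t19,t24} V25={t2,t19,t30} V26={t12,t17,t25} V34={t18,t29,t31} V35={t2,t8,t20} V36={t11,t20,t29} V45={t6,t13,t19} V46={t12,t27,t29} V56={t16,t20,t33}
  V123={t7} V126={t17} V134={t31} V145={t13} V156={t16} V235={t2} V245={t19} V246={t12} V346={t29} V356={t20}
C dims 6,15,10; δ0: rk 5, SNF 1^5; δ1: rk 10, SNF 1^9·2
Ȟ^0 = (6 − 5) − 0 = 1, so Ȟ^0 ≅ Z
Ȟ^1 = (15 − 10) − 5 = 0, so Ȟ^1 ≅ 0
Ȟ^2 = (10 − 0) − 10 = 0 plus torsion [2], so Ȟ^2 ≅ Z/2


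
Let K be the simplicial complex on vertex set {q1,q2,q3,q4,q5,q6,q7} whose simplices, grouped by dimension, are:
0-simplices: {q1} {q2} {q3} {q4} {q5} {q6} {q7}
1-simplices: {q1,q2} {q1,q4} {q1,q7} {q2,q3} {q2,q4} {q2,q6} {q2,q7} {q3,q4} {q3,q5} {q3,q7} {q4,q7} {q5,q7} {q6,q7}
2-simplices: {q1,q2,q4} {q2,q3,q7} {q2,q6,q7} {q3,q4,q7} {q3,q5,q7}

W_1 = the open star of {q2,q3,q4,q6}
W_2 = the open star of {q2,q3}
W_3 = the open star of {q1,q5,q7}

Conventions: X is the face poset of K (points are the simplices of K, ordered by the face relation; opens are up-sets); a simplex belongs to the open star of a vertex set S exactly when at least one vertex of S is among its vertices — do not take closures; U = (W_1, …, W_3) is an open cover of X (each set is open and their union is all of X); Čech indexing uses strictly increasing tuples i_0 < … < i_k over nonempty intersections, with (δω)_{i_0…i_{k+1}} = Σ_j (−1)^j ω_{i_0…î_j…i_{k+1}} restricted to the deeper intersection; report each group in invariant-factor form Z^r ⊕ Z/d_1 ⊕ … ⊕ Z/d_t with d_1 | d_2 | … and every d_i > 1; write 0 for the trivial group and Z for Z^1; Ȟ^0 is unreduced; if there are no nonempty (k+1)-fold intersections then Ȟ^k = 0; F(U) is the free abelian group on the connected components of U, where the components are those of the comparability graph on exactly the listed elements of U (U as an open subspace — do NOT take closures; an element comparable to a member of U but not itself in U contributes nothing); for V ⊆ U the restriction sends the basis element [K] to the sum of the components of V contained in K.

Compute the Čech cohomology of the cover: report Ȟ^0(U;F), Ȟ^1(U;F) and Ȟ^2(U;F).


Ȟ^0 ≅ Z, Ȟ^1 ≅ Z and Ȟ^2 ≅ 0

intersection data:
  W1={{q2},{q3},{q4},{q6},{q1,q2},{q1,q4},{q2,q3},{q2,q4},{q2,q6},{q2,q7},{q3,q4},{q3,q5},{q3,q7},{q4,q7},{q6,q7},{q1,q2,q4},{q2,q3,q7},{q2,q6,q7},{q3,q4,q7},{q3,q5,q7}} W2={{q2},{q3},{q1,q2},{q2,q3},{q2,q4},{q2,q6},{q2,q7},{q3,q4},{q3,q5},{q3,q7},{q1,q2,q4},{q2,q3,q7},{q2,q6,q7},{q3,q4,q7},{q3,q5,q7}} W3={{q1},{q5},{q7},{q1,q2},{q1,q4},{q1,q7},{q2,q7},{q3,q5},{q3,q7},{q4,q7},{q5,q7},{q6,q7},{q1,q2,q4},{q2,q3,q7},{q2,q6,q7},{q3,q4,q7},{q3,q5,q7}}
  W12={{q2},{q3},{q1,q2},{q2,q3},{q2,q4},{q2,q6},{q2,q7},{q3,q4},{q3,q5},{q3,q7},{q1,q2,q4},{q2,q3,q7},{q2,q6,q7},{q3,q4,q7},{q3,q5,q7}} W13={{q1,q2},{q1,q4},{q2,q7},{q3,q5},{q3,q7},{q4,q7},{q6,q7},{q1,q2,q4},{q2,q3,q7},{q2,q6,q7},{q3,q4,q7},{q3,q5,q7}} W23={{q1,q2},{q2,q7},{q3,q5},{q3,q7},{q1,q2,q4},{q2,q3,q7},{q2,q6,q7},{q3,q4,q7},{q3,q5,q7}}
  W123={{q1,q2},{q2,q7},{q3,q5},{q3,q7},{q1,q2,q4},{q2,q3,q7},{q2,q6,q7},{q3,q4,q7},{q3,q5,q7}}
components per intersection:
  W1: {{q2},{q3},{q4},{q6},{q1,q2},{q1,q4},{q2,q3},{q2,q4},{q2,q6},{q2,q7},{q3,q4},{q3,q5},{q3,q7},{q4,q7},{q6,q7},{q1,q2,q4},{q2,q3,q7},{q2,q6,q7},{q3,q4,q7},{q3,q5,q7}}
  W2: {{q2},{q3},{q1,q2},{q2,q3},{q2,q4},{q2,q6},{q2,q7},{q3,q4},{q3,q5},{q3,q7},{q1,q2,q4},{q2,q3,q7},{q2,q6,q7},{q3,q4,q7},{q3,q5,q7}}
  W3: {{q1},{q5},{q7},{q1,q2},{q1,q4},{q1,q7},{q2,q7},{q3,q5},{q3,q7},{q4,q7},{q5,q7},{q6,q7},{q1,q2,q4},{q2,q3,q7},{q2,q6,q7},{q3,q4,q7},{q3,q5,q7}}
  W12: {{q2},{q3},{q1,q2},{q2,q3},{q2,q4},{q2,q6},{q2,q7},{q3,q4},{q3,q5},{q3,q7},{q1,q2,q4},{q2,q3,q7},{q2,q6,q7},{q3,q4,q7},{q3,q5,q7}}
  W13: {{q1,q2},{q1,q4},{q1,q2,q4}} {{q2,q7},{q3,q5},{q3,q7},{q4,q7},{q6,q7},{q2,q3,q7},{q2,q6,q7},{q3,q4,q7},{q3,q5,q7}}
  W23: {{q1,q2},{q1,q2,q4}} {{q2,q7},{q3,q5},{q3,q7},{q2,q3,q7},{q2,q6,q7},{q3,q4,q7},{q3,q5,q7}}
  W123: {{q1,q2},{q1,q2,q4}} {{q2,q7},{q3,q5},{q3,q7},{q2,q3,q7},{q2,q6,q7},{q3,q4,q7},{q3,q5,q7}}
C dims 3,5,2; δ0: rk 2, SNF 1^2; δ1: rk 2, SNF 1^2
Ȟ^0 = (3 − 2) − 0 = 1, so Ȟ^0 ≅ Z
Ȟ^1 = (5 − 2) − 2 = 1, so Ȟ^1 ≅ Z
Ȟ^2 = (2 − 0) − 2 = 0, so Ȟ^2 ≅ 0
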